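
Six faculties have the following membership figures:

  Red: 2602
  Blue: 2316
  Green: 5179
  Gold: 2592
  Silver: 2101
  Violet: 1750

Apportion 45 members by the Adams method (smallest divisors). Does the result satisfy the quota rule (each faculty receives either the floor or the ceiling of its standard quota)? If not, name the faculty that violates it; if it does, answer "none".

Standard quotas: Red 7.079, Blue 6.301, Green 14.090, Gold 7.052, Silver 5.716, Violet 4.761.
Adams allocation: Red 7, Blue 6, Green 14, Gold 7, Silver 6, Violet 5.
Every allocation lies between the lower and upper quota.

none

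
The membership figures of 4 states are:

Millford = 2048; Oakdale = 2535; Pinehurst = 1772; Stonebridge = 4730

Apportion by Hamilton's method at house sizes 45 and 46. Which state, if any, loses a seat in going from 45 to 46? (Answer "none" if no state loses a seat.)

Millford

At 45 seats: Millford 9, Oakdale 10, Pinehurst 7, Stonebridge 19.
At 46 seats: Millford 8, Oakdale 11, Pinehurst 7, Stonebridge 20.
Millford drops from 9 to 8.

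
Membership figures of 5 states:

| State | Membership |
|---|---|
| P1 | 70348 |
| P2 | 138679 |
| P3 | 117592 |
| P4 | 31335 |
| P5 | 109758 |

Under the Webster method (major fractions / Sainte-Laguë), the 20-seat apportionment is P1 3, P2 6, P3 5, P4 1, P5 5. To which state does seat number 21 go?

P3

Priority for the next seat is population ÷ (current seats + 0.5).
Priorities: P1 20099.429, P2 21335.231, P3 21380.364, P4 20890.000, P5 19956.000.
Highest priority: P3.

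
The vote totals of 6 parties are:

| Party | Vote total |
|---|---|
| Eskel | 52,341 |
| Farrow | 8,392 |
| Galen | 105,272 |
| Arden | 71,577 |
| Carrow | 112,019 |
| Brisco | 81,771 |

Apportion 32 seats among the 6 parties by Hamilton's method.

Standard divisor: 431372 ÷ 32 ≈ 13480.375.
Standard quotas: Eskel 3.8828, Farrow 0.6225, Galen 7.8093, Arden 5.3097, Carrow 8.3098, Brisco 6.0659.
Lower quotas: Eskel 3, Farrow 0, Galen 7, Arden 5, Carrow 8, Brisco 6 (sum 29, leaving 3 seats).
Remainders in descending order: Eskel 0.8828, Galen 0.8093, Farrow 0.6225, Carrow 0.3098, Arden 0.3097, Brisco 0.0659.
Largest remainders: Eskel, Galen, Farrow receive the extra seats.

Eskel: 4; Farrow: 1; Galen: 8; Arden: 5; Carrow: 8; Brisco: 6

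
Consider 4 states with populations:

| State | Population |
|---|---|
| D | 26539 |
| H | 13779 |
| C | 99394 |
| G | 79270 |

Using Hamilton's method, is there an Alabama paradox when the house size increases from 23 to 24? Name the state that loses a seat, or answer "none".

At 23 seats: D 3, H 2, C 10, G 8.
At 24 seats: D 3, H 1, C 11, G 9.
H drops from 2 to 1.

H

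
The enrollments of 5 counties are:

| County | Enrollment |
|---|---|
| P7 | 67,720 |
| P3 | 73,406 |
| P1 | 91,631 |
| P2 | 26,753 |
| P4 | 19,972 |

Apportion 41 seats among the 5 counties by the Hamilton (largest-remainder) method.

P7 10, P3 11, P1 13, P2 4, P4 3

Total 279482; standard divisor 279482/41 ≈ 6816.634.
Standard quotas: P7 9.9345, P3 10.7687, P1 13.4423, P2 3.9247, P4 2.9299.
Lower quotas: P7 9, P3 10, P1 13, P2 3, P4 2 (sum 37, leaving 4 seats).
Remainders in descending order: P7 0.9345, P4 0.9299, P2 0.9247, P3 0.7687, P1 0.4423.
The surplus seats go to P7, P4, P2, P3.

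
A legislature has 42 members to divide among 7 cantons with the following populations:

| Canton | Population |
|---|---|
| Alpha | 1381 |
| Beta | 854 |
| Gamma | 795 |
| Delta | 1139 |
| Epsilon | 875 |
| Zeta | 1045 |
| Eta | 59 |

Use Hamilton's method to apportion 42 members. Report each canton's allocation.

Total 6148; standard divisor 6148/42 ≈ 146.381.
Standard quotas: Alpha 9.434, Beta 5.834, Gamma 5.431, Delta 7.781, Epsilon 5.978, Zeta 7.139, Eta 0.403.
Lower quotas: Alpha 9, Beta 5, Gamma 5, Delta 7, Epsilon 5, Zeta 7, Eta 0 (sum 38, leaving 4 seats).
Remainders in descending order: Epsilon 0.978, Beta 0.834, Delta 0.781, Alpha 0.434, Gamma 0.431, Eta 0.403, Zeta 0.139.
Largest remainders: Epsilon, Beta, Delta, Alpha receive the extra seats.

Alpha 10, Beta 6, Gamma 5, Delta 8, Epsilon 6, Zeta 7, Eta 0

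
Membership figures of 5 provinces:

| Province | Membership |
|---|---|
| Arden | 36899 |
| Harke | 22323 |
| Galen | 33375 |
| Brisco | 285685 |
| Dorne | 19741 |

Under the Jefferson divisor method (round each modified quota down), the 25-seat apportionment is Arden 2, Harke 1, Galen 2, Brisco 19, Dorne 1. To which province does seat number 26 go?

Priority for the next seat is population ÷ (current seats + 1).
Priorities: Arden 12299.667, Harke 11161.500, Galen 11125.000, Brisco 14284.250, Dorne 9870.500.
Highest priority: Brisco.

Brisco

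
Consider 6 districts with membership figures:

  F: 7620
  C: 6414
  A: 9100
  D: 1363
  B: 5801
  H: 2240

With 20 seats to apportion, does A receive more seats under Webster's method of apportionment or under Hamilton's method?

Hamilton

Webster: F 5, C 4, A 5, D 1, B 4, H 1.
Hamilton: F 5, C 4, A 6, D 1, B 3, H 1.
A gets 5 under Webster and 6 under Hamilton.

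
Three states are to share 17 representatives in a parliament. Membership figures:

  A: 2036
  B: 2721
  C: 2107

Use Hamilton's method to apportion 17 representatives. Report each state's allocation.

The standard divisor is 6864/17 ≈ 403.765.
Standard quotas: A 5.043, B 6.739, C 5.218.
Lower quotas: A 5, B 6, C 5 (sum 16, leaving 1 seat).
Remainders in descending order: B 0.739, C 0.218, A 0.043.
The surplus seat goes to B.

A 5; B 7; C 5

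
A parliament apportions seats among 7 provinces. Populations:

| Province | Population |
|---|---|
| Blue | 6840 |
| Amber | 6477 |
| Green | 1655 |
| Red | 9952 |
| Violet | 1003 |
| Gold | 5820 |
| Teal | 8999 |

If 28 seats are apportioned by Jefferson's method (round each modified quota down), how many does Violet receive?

0

Standard divisor 40746/28 ≈ 1455.214; standard quotas: Blue 4.700, Amber 4.451, Green 1.137, Red 6.839, Violet 0.689, Gold 3.999, Teal 6.184.
Rounding down gives 4, 4, 1, 6, 0, 3, 6 = 24 seats, so the divisor must be adjusted.
With modified divisor 1290: modified quotas Blue 5.302, Amber 5.021, Green 1.283, Red 7.715, Violet 0.778, Gold 4.512, Teal 6.976.
Rounding down: Blue 5, Amber 5, Green 1, Red 7, Violet 0, Gold 4, Teal 6 (total 28).
Violet receives 0.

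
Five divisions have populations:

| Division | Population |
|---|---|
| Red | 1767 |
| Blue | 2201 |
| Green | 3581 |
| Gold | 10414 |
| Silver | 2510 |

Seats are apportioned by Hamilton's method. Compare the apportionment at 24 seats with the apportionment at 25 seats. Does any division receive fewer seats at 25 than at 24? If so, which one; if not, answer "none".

At 24 seats: Red 2, Blue 3, Green 4, Gold 12, Silver 3.
At 25 seats: Red 2, Blue 3, Green 4, Gold 13, Silver 3.
No division's allocation decreased.

none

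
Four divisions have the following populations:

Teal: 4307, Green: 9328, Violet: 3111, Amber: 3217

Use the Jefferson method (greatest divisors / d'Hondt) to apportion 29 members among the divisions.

Teal=6; Green=14; Violet=4; Amber=5

Standard divisor 19963/29 ≈ 688.379; standard quotas: Teal 6.257, Green 13.551, Violet 4.519, Amber 4.673.
Rounding down gives 6, 13, 4, 4 = 27 seats, so the divisor must be adjusted.
With modified divisor 630: modified quotas Teal 6.837, Green 14.806, Violet 4.938, Amber 5.106.
Rounding down: Teal 6, Green 14, Violet 4, Amber 5 (total 29).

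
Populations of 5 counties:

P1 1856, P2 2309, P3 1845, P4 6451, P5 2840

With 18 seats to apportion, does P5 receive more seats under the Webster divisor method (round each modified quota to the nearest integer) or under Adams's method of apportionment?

Webster: P1 2, P2 3, P3 2, P4 8, P5 3.
Adams: P1 2, P2 3, P3 2, P4 7, P5 4.
P5 gets 3 under Webster and 4 under Adams.

Adams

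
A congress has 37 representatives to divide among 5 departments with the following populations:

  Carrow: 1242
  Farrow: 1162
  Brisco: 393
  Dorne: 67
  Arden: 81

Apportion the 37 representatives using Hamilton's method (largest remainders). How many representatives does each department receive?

Total 2945; standard divisor 2945/37 ≈ 79.595.
Standard quotas: Carrow 15.604, Farrow 14.599, Brisco 4.938, Dorne 0.842, Arden 1.018.
Lower quotas: Carrow 15, Farrow 14, Brisco 4, Dorne 0, Arden 1 (sum 34, leaving 3 seats).
Remainders in descending order: Brisco 0.938, Dorne 0.842, Carrow 0.604, Farrow 0.599, Arden 0.018.
The surplus seats go to Brisco, Dorne, Carrow.

Carrow 16, Farrow 14, Brisco 5, Dorne 1, Arden 1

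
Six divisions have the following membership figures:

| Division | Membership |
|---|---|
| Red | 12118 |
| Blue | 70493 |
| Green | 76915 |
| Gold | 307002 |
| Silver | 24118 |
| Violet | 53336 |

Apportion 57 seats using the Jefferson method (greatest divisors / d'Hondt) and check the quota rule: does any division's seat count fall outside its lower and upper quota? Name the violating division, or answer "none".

Gold

Standard quotas: Red 1.270, Blue 7.386, Green 8.059, Gold 32.169, Silver 2.527, Violet 5.589.
Jefferson allocation: Red 1, Blue 7, Green 8, Gold 34, Silver 2, Violet 5.
Gold has quota 32.169 (lower 32, upper 33) but receives 34 — outside the quota interval.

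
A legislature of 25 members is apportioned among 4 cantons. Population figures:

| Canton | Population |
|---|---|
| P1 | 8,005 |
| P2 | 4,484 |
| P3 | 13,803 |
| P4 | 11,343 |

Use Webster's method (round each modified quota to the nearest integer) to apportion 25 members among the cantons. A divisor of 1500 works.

P1 5; P2 3; P3 9; P4 8

With modified divisor 1500: modified quotas P1 5.337, P2 2.989, P3 9.202, P4 7.562.
Rounding to the nearest integer: P1 5, P2 3, P3 9, P4 8 (total 25).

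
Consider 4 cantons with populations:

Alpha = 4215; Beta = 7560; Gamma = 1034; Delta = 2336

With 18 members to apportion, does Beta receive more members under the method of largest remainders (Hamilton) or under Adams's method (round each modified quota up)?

Hamilton

Hamilton: Alpha 5, Beta 9, Gamma 1, Delta 3.
Adams: Alpha 5, Beta 8, Gamma 2, Delta 3.
Beta gets 9 under Hamilton and 8 under Adams.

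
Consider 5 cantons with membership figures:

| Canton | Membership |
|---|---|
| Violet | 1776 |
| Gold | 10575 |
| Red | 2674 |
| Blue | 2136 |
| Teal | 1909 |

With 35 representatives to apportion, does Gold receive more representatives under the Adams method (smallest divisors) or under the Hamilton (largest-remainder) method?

Hamilton

Adams: Violet 4, Gold 18, Red 5, Blue 4, Teal 4.
Hamilton: Violet 3, Gold 19, Red 5, Blue 4, Teal 4.
Gold gets 18 under Adams and 19 under Hamilton.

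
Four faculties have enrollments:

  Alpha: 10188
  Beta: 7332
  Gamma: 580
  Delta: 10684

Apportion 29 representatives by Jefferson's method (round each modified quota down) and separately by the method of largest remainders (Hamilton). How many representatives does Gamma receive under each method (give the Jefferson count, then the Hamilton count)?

0 and 1

Jefferson: Alpha 11, Beta 7, Gamma 0, Delta 11.
Hamilton: Alpha 10, Beta 7, Gamma 1, Delta 11.
Gamma gets 0 under Jefferson and 1 under Hamilton.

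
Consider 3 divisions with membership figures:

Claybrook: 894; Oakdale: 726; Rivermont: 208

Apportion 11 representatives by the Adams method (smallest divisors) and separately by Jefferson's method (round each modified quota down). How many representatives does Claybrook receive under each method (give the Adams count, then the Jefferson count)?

Adams: Claybrook 5, Oakdale 4, Rivermont 2.
Jefferson: Claybrook 6, Oakdale 4, Rivermont 1.
Claybrook gets 5 under Adams and 6 under Jefferson.

5 and 6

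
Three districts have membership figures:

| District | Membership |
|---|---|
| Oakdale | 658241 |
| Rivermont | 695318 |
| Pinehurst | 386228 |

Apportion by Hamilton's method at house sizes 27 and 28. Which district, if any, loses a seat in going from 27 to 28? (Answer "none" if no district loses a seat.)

none

At 27 seats: Oakdale 10, Rivermont 11, Pinehurst 6.
At 28 seats: Oakdale 11, Rivermont 11, Pinehurst 6.
No district's allocation decreased.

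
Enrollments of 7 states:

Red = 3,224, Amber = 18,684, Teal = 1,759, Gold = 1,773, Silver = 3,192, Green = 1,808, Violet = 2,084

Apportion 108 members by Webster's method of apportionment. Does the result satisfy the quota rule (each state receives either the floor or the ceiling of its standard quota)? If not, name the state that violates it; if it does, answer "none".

Standard quotas: Red 10.706, Amber 62.043, Teal 5.841, Gold 5.887, Silver 10.599, Green 6.004, Violet 6.920.
Webster allocation: Red 11, Amber 61, Teal 6, Gold 6, Silver 11, Green 6, Violet 7.
Amber has quota 62.043 (lower 62, upper 63) but receives 61 — outside the quota interval.

Amber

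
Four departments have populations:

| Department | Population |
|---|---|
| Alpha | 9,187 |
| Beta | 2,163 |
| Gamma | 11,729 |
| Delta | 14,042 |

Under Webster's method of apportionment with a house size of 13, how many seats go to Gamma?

4

Standard divisor 37121/13 ≈ 2855.462; standard quotas: Alpha 3.217, Beta 0.757, Gamma 4.108, Delta 4.918.
Rounding to the nearest integer gives Alpha 3, Beta 1, Gamma 4, Delta 5 — total 13, matching the house size, so no adjustment is needed.
Gamma receives 4.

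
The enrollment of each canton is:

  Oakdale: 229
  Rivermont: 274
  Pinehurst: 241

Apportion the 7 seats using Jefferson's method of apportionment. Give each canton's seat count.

Oakdale 2, Rivermont 3, Pinehurst 2

Standard divisor 744/7 ≈ 106.286; standard quotas: Oakdale 2.155, Rivermont 2.578, Pinehurst 2.267.
Rounding down gives 2, 2, 2 = 6 seats, so the divisor must be adjusted.
With modified divisor 90: modified quotas Oakdale 2.544, Rivermont 3.044, Pinehurst 2.678.
Rounding down: Oakdale 2, Rivermont 3, Pinehurst 2 (total 7).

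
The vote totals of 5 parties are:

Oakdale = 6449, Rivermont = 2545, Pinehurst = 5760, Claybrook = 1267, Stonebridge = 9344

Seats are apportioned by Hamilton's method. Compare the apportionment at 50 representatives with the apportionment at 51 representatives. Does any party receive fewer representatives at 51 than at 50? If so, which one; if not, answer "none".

At 50 seats: Oakdale 13, Rivermont 5, Pinehurst 11, Claybrook 3, Stonebridge 18.
At 51 seats: Oakdale 13, Rivermont 5, Pinehurst 12, Claybrook 2, Stonebridge 19.
Claybrook drops from 3 to 2.

Claybrook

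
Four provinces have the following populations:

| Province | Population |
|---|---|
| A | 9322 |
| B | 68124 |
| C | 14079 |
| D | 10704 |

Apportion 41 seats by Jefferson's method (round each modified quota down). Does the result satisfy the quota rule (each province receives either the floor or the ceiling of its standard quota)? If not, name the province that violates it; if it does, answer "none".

Standard quotas: A 3.739, B 27.322, C 5.647, D 4.293.
Jefferson allocation: A 3, B 29, C 5, D 4.
B has quota 27.322 (lower 27, upper 28) but receives 29 — outside the quota interval.

B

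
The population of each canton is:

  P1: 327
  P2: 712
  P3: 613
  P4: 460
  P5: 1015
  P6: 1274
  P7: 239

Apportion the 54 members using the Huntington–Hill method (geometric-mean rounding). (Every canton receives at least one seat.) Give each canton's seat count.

With divisor 86: modified quotas P1 3.802, P2 8.279, P3 7.128, P4 5.349, P5 11.802, P6 14.814, P7 2.779.
Geometric-mean thresholds: P1 √(3·4)=3.464, P2 √(8·9)=8.485, P3 √(7·8)=7.483, P4 √(5·6)=5.477, P5 √(11·12)=11.489, P6 √(14·15)=14.491, P7 √(2·3)=2.449.
Each quota rounded against its threshold gives P1 4, P2 8, P3 7, P4 5, P5 12, P6 15, P7 3 (total 54).

P1 4, P2 8, P3 7, P4 5, P5 12, P6 15, P7 3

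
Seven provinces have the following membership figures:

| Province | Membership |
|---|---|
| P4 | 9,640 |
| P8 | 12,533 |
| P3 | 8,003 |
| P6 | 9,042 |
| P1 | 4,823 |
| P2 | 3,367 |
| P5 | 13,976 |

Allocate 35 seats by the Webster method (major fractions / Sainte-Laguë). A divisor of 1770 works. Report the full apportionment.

With modified divisor 1770: modified quotas P4 5.446, P8 7.081, P3 4.521, P6 5.108, P1 2.725, P2 1.902, P5 7.896.
Rounding to the nearest integer: P4 5, P8 7, P3 5, P6 5, P1 3, P2 2, P5 8 (total 35).

P4 5; P8 7; P3 5; P6 5; P1 3; P2 2; P5 8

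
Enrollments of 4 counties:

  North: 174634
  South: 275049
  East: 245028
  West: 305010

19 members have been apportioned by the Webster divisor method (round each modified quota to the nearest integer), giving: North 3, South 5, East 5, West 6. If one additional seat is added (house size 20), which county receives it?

Priority for the next seat is population ÷ (current seats + 0.5).
Priorities: North 49895.429, South 50008.909, East 44550.545, West 46924.615.
Highest priority: South.

South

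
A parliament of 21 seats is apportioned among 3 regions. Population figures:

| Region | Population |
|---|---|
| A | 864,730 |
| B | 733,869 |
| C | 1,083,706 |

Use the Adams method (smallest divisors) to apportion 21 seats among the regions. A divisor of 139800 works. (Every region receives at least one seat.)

A=7, B=6, C=8

With modified divisor 139800: modified quotas A 6.185, B 5.249, C 7.752.
Rounding up: A 7, B 6, C 8 (total 21).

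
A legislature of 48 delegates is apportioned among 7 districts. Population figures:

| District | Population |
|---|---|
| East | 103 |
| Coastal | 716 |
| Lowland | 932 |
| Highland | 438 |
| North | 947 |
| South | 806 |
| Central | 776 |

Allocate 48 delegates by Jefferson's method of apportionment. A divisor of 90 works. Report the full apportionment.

With modified divisor 90: modified quotas East 1.144, Coastal 7.956, Lowland 10.356, Highland 4.867, North 10.522, South 8.956, Central 8.622.
Rounding down: East 1, Coastal 7, Lowland 10, Highland 4, North 10, South 8, Central 8 (total 48).

East: 1, Coastal: 7, Lowland: 10, Highland: 4, North: 10, South: 8, Central: 8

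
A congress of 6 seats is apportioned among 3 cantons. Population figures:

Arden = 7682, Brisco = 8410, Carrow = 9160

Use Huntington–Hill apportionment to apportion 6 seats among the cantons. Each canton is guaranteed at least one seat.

With divisor 4586: modified quotas Arden 1.675, Brisco 1.834, Carrow 1.997.
Geometric-mean thresholds: Arden √(1·2)=1.414, Brisco √(1·2)=1.414, Carrow √(1·2)=1.414.
Each quota rounded against its threshold gives Arden 2, Brisco 2, Carrow 2 (total 6).

Arden=2, Brisco=2, Carrow=2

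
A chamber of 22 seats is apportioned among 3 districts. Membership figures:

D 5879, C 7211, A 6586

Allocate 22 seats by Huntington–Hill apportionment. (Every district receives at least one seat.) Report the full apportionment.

With divisor 894: modified quotas D 6.576, C 8.066, A 7.367.
Geometric-mean thresholds: D √(6·7)=6.481, C √(8·9)=8.485, A √(7·8)=7.483.
Each quota rounded against its threshold gives D 7, C 8, A 7 (total 22).

D 7, C 8, A 7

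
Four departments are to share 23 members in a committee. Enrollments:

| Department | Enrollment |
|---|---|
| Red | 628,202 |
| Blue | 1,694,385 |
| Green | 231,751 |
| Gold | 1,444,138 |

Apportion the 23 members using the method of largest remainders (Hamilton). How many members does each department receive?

Red: 4, Blue: 10, Green: 1, Gold: 8

Total 3998476; standard divisor 3998476/23 ≈ 173846.783.
Standard quotas: Red 3.6135, Blue 9.7464, Green 1.3331, Gold 8.3070.
Lower quotas: Red 3, Blue 9, Green 1, Gold 8 (sum 21, leaving 2 seats).
Remainders in descending order: Blue 0.7464, Red 0.6135, Green 0.3331, Gold 0.3070.
Largest remainders: Blue, Red receive the extra seats.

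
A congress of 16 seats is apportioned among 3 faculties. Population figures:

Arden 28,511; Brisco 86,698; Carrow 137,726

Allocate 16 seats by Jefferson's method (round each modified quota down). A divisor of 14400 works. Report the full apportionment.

With modified divisor 14400: modified quotas Arden 1.980, Brisco 6.021, Carrow 9.564.
Rounding down: Arden 1, Brisco 6, Carrow 9 (total 16).

Arden: 1; Brisco: 6; Carrow: 9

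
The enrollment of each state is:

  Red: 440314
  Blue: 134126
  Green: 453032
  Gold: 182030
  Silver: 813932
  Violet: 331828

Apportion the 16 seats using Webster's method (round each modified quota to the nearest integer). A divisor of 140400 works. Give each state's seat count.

With modified divisor 140400: modified quotas Red 3.136, Blue 0.955, Green 3.227, Gold 1.297, Silver 5.797, Violet 2.363.
Rounding to the nearest integer: Red 3, Blue 1, Green 3, Gold 1, Silver 6, Violet 2 (total 16).

Red: 3; Blue: 1; Green: 3; Gold: 1; Silver: 6; Violet: 2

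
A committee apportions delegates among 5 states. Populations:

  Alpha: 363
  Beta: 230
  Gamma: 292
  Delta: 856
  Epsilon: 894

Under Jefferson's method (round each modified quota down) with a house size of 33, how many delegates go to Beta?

3

Standard divisor 2635/33 ≈ 79.848; standard quotas: Alpha 4.546, Beta 2.880, Gamma 3.657, Delta 10.720, Epsilon 11.196.
Rounding down gives 4, 2, 3, 10, 11 = 30 seats, so the divisor must be adjusted.
With modified divisor 74: modified quotas Alpha 4.905, Beta 3.108, Gamma 3.946, Delta 11.568, Epsilon 12.081.
Rounding down: Alpha 4, Beta 3, Gamma 3, Delta 11, Epsilon 12 (total 33).
Beta receives 3.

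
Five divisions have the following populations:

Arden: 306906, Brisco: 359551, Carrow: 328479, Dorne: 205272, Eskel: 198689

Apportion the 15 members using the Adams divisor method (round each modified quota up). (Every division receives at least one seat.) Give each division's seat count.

Arden=3, Brisco=4, Carrow=4, Dorne=2, Eskel=2

Standard divisor 1398897/15 ≈ 93259.8; standard quotas: Arden 3.291, Brisco 3.855, Carrow 3.522, Dorne 2.201, Eskel 2.130.
Rounding up gives 4, 4, 4, 3, 3 = 18 seats, so the divisor must be adjusted.
With modified divisor 106100: modified quotas Arden 2.893, Brisco 3.389, Carrow 3.096, Dorne 1.935, Eskel 1.873.
Rounding up: Arden 3, Brisco 4, Carrow 4, Dorne 2, Eskel 2 (total 15).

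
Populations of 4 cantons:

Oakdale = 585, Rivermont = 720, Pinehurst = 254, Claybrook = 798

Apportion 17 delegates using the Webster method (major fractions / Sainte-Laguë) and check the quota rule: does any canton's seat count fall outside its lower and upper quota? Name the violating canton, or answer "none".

none

Standard quotas: Oakdale 4.219, Rivermont 5.193, Pinehurst 1.832, Claybrook 5.756.
Webster allocation: Oakdale 4, Rivermont 5, Pinehurst 2, Claybrook 6.
Every allocation lies between the lower and upper quota.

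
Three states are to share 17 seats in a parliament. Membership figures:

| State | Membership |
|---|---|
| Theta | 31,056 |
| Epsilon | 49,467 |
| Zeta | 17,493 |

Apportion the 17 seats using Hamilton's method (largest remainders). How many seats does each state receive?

Theta=5, Epsilon=9, Zeta=3

Total 98016; standard divisor 98016/17 ≈ 5765.647.
Standard quotas: Theta 5.3864, Epsilon 8.5796, Zeta 3.0340.
Lower quotas: Theta 5, Epsilon 8, Zeta 3 (sum 16, leaving 1 seat).
Remainders in descending order: Epsilon 0.5796, Theta 0.3864, Zeta 0.0340.
The surplus seat goes to Epsilon.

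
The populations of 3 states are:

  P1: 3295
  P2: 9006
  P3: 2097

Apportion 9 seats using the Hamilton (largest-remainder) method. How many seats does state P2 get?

Total 14398; standard divisor 14398/9 ≈ 1599.778.
Standard quotas: P1 2.0597, P2 5.6295, P3 1.3108.
Lower quotas: P1 2, P2 5, P3 1 (sum 8, leaving 1 seat).
Remainders in descending order: P2 0.6295, P3 0.3108, P1 0.0597.
The surplus seat goes to P2.
P2 receives 6.

6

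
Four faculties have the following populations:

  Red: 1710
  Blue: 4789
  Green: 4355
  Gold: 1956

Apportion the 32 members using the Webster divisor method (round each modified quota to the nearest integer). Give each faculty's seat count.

Standard divisor 12810/32 ≈ 400.312; standard quotas: Red 4.272, Blue 11.963, Green 10.879, Gold 4.886.
Rounding to the nearest integer gives Red 4, Blue 12, Green 11, Gold 5 — total 32, matching the house size, so no adjustment is needed.

Red: 4, Blue: 12, Green: 11, Gold: 5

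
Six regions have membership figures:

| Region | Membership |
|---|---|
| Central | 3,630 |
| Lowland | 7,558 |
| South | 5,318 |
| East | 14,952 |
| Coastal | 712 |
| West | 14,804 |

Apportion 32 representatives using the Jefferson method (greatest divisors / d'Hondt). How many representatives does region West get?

11

Standard divisor 46974/32 ≈ 1467.938; standard quotas: Central 2.473, Lowland 5.149, South 3.623, East 10.186, Coastal 0.485, West 10.085.
Rounding down gives 2, 5, 3, 10, 0, 10 = 30 seats, so the divisor must be adjusted.
With modified divisor 1340: modified quotas Central 2.709, Lowland 5.640, South 3.969, East 11.158, Coastal 0.531, West 11.048.
Rounding down: Central 2, Lowland 5, South 3, East 11, Coastal 0, West 11 (total 32).
West receives 11.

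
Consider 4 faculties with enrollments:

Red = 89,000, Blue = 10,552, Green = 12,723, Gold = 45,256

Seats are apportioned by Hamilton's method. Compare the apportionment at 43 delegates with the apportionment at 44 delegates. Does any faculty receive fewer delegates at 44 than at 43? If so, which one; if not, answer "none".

At 43 seats: Red 24, Blue 3, Green 4, Gold 12.
At 44 seats: Red 25, Blue 3, Green 3, Gold 13.
Green drops from 4 to 3.

Green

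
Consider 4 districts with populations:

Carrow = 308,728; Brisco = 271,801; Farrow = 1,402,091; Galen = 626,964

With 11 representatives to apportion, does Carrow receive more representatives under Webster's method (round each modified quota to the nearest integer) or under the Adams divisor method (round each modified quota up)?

Adams

Webster: Carrow 1, Brisco 1, Farrow 6, Galen 3.
Adams: Carrow 2, Brisco 1, Farrow 5, Galen 3.
Carrow gets 1 under Webster and 2 under Adams.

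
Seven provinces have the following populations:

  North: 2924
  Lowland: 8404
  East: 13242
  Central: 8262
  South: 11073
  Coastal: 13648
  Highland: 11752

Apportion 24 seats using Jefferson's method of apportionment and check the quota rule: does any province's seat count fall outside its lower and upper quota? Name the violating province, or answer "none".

none

Standard quotas: North 1.013, Lowland 2.910, East 4.586, Central 2.861, South 3.835, Coastal 4.726, Highland 4.070.
Jefferson allocation: North 1, Lowland 3, East 4, Central 3, South 4, Coastal 5, Highland 4.
Every allocation lies between the lower and upper quota.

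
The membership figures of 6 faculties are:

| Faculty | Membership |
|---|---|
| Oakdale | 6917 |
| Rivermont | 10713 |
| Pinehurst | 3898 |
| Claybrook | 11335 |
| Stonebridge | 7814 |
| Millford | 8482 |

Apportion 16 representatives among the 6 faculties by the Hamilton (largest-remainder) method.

Oakdale 2; Rivermont 3; Pinehurst 1; Claybrook 4; Stonebridge 3; Millford 3

Standard divisor: 49159 ÷ 16 ≈ 3072.438.
Standard quotas: Oakdale 2.2513, Rivermont 3.4868, Pinehurst 1.2687, Claybrook 3.6893, Stonebridge 2.5433, Millford 2.7607.
Lower quotas: Oakdale 2, Rivermont 3, Pinehurst 1, Claybrook 3, Stonebridge 2, Millford 2 (sum 13, leaving 3 seats).
Remainders in descending order: Millford 0.7607, Claybrook 0.6893, Stonebridge 0.5433, Rivermont 0.4868, Pinehurst 0.2687, Oakdale 0.2513.
The surplus seats go to Millford, Claybrook, Stonebridge.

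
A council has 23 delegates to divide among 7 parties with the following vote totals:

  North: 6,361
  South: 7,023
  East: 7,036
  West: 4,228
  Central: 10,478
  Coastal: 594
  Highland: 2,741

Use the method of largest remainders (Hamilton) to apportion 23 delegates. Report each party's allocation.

North: 4; South: 4; East: 4; West: 3; Central: 6; Coastal: 0; Highland: 2

Standard divisor: 38461 ÷ 23 ≈ 1672.217.
Standard quotas: North 3.8039, South 4.1998, East 4.2076, West 2.5284, Central 6.2659, Coastal 0.3552, Highland 1.6391.
Lower quotas: North 3, South 4, East 4, West 2, Central 6, Coastal 0, Highland 1 (sum 20, leaving 3 seats).
Remainders in descending order: North 0.8039, Highland 0.6391, West 0.5284, Coastal 0.3552, Central 0.2659, East 0.2076, South 0.1998.
Largest remainders: North, Highland, West receive the extra seats.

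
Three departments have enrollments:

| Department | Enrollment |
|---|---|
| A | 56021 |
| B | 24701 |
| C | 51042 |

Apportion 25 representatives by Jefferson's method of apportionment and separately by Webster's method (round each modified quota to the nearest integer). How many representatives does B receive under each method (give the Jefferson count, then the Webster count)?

Jefferson: A 11, B 4, C 10.
Webster: A 10, B 5, C 10.
B gets 4 under Jefferson and 5 under Webster.

4 and 5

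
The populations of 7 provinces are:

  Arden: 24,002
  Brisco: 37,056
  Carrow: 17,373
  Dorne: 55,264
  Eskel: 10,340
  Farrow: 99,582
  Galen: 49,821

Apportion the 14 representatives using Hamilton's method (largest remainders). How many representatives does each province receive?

Standard divisor: 293438 ÷ 14 ≈ 20959.857.
Standard quotas: Arden 1.1451, Brisco 1.7680, Carrow 0.8289, Dorne 2.6367, Eskel 0.4933, Farrow 4.7511, Galen 2.3770.
Lower quotas: Arden 1, Brisco 1, Carrow 0, Dorne 2, Eskel 0, Farrow 4, Galen 2 (sum 10, leaving 4 seats).
Remainders in descending order: Carrow 0.8289, Brisco 0.7680, Farrow 0.7511, Dorne 0.6367, Eskel 0.4933, Galen 0.3770, Arden 0.1451.
The surplus seats go to Carrow, Brisco, Farrow, Dorne.

Arden 1, Brisco 2, Carrow 1, Dorne 3, Eskel 0, Farrow 5, Galen 2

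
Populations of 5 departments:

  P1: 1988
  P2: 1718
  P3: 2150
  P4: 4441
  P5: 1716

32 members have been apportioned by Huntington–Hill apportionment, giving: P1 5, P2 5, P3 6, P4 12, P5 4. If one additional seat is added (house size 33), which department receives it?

P5

Priority for the next seat is population ÷ (√(s·(s+1))).
Priorities: P1 362.957, P2 313.662, P3 331.752, P4 355.565, P5 383.709.
Highest priority: P5.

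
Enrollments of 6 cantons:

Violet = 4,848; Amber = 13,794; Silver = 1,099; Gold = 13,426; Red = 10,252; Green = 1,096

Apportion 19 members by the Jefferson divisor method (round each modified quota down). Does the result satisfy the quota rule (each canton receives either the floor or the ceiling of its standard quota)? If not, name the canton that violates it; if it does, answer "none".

Standard quotas: Violet 2.069, Amber 5.888, Silver 0.469, Gold 5.731, Red 4.376, Green 0.468.
Jefferson allocation: Violet 2, Amber 6, Silver 0, Gold 6, Red 5, Green 0.
Every allocation lies between the lower and upper quota.

none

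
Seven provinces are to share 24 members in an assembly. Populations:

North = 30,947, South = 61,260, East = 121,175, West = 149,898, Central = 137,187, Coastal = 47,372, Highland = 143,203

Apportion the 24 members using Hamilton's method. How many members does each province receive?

The standard divisor is 691042/24 ≈ 28793.417.
Standard quotas: North 1.0748, South 2.1276, East 4.2084, West 5.2060, Central 4.7645, Coastal 1.6452, Highland 4.9735.
Lower quotas: North 1, South 2, East 4, West 5, Central 4, Coastal 1, Highland 4 (sum 21, leaving 3 seats).
Remainders in descending order: Highland 0.9735, Central 0.7645, Coastal 0.6452, East 0.2084, West 0.2060, South 0.1276, North 0.0748.
Largest remainders: Highland, Central, Coastal receive the extra seats.

North=1, South=2, East=4, West=5, Central=5, Coastal=2, Highland=5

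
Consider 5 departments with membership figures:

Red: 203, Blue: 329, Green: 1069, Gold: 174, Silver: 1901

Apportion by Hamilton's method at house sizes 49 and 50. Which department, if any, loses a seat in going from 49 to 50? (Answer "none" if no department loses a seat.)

At 49 seats: Red 3, Blue 5, Green 14, Gold 2, Silver 25.
At 50 seats: Red 3, Blue 4, Green 15, Gold 2, Silver 26.
Blue drops from 5 to 4.

Blue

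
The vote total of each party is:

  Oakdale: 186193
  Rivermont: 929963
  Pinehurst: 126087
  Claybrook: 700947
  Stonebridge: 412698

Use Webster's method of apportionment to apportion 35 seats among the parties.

Standard divisor 2355888/35 ≈ 67311.086; standard quotas: Oakdale 2.766, Rivermont 13.816, Pinehurst 1.873, Claybrook 10.414, Stonebridge 6.131.
Rounding to the nearest integer gives Oakdale 3, Rivermont 14, Pinehurst 2, Claybrook 10, Stonebridge 6 — total 35, matching the house size, so no adjustment is needed.

Oakdale: 3; Rivermont: 14; Pinehurst: 2; Claybrook: 10; Stonebridge: 6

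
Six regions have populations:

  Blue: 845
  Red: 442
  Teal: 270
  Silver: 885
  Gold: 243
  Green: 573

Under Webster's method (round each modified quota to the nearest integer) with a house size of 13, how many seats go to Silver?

4

Standard divisor 3258/13 ≈ 250.615; standard quotas: Blue 3.372, Red 1.764, Teal 1.077, Silver 3.531, Gold 0.970, Green 2.286.
Rounding to the nearest integer gives Blue 3, Red 2, Teal 1, Silver 4, Gold 1, Green 2 — total 13, matching the house size, so no adjustment is needed.
Silver receives 4.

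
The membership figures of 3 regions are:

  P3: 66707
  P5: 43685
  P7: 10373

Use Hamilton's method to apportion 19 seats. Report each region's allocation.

Total 120765; standard divisor 120765/19 ≈ 6356.053.
Standard quotas: P3 10.4950, P5 6.8730, P7 1.6320.
Lower quotas: P3 10, P5 6, P7 1 (sum 17, leaving 2 seats).
Remainders in descending order: P5 0.8730, P7 0.6320, P3 0.4950.
The surplus seats go to P5, P7.

P3 10, P5 7, P7 2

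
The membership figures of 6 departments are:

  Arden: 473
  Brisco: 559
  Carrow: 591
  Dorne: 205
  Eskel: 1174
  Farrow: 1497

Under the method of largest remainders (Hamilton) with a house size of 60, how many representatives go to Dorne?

Total 4499; standard divisor 4499/60 ≈ 74.983.
Standard quotas: Arden 6.308, Brisco 7.455, Carrow 7.882, Dorne 2.734, Eskel 15.657, Farrow 19.964.
Lower quotas: Arden 6, Brisco 7, Carrow 7, Dorne 2, Eskel 15, Farrow 19 (sum 56, leaving 4 seats).
Remainders in descending order: Farrow 0.964, Carrow 0.882, Dorne 0.734, Eskel 0.657, Brisco 0.455, Arden 0.308.
Largest remainders: Farrow, Carrow, Dorne, Eskel receive the extra seats.
Dorne receives 3.

3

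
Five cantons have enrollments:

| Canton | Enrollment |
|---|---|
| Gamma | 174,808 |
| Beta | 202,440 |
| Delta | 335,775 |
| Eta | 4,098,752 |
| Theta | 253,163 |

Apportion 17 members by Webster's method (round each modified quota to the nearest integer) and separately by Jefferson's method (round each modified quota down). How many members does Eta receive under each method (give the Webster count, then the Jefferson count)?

Webster: Gamma 1, Beta 1, Delta 1, Eta 13, Theta 1.
Jefferson: Gamma 0, Beta 0, Delta 1, Eta 16, Theta 0.
Eta gets 13 under Webster and 16 under Jefferson.

13 and 16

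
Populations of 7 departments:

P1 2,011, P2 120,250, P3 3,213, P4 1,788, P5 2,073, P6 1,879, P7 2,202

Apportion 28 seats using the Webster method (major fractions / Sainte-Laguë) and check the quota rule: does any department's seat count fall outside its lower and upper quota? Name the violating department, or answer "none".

Standard quotas: P1 0.422, P2 25.237, P3 0.674, P4 0.375, P5 0.435, P6 0.394, P7 0.462.
Webster allocation: P1 0, P2 27, P3 1, P4 0, P5 0, P6 0, P7 0.
P2 has quota 25.237 (lower 25, upper 26) but receives 27 — outside the quota interval.

P2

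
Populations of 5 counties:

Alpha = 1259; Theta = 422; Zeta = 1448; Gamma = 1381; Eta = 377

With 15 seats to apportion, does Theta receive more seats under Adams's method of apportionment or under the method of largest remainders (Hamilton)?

Adams

Adams: Alpha 4, Theta 2, Zeta 4, Gamma 4, Eta 1.
Hamilton: Alpha 4, Theta 1, Zeta 5, Gamma 4, Eta 1.
Theta gets 2 under Adams and 1 under Hamilton.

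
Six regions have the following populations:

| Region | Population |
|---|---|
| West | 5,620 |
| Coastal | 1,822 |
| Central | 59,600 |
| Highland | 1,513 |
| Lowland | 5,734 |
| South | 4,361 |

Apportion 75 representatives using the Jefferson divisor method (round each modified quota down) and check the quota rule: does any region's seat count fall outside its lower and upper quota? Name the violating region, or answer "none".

Standard quotas: West 5.359, Coastal 1.737, Central 56.834, Highland 1.443, Lowland 5.468, South 4.159.
Jefferson allocation: West 5, Coastal 1, Central 59, Highland 1, Lowland 5, South 4.
Central has quota 56.834 (lower 56, upper 57) but receives 59 — outside the quota interval.

Central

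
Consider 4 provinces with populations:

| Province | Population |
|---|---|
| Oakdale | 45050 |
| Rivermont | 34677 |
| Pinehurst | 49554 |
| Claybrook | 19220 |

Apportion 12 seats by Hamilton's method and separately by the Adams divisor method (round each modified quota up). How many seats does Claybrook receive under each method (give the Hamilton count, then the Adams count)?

Hamilton: Oakdale 4, Rivermont 3, Pinehurst 4, Claybrook 1.
Adams: Oakdale 3, Rivermont 3, Pinehurst 4, Claybrook 2.
Claybrook gets 1 under Hamilton and 2 under Adams.

1 and 2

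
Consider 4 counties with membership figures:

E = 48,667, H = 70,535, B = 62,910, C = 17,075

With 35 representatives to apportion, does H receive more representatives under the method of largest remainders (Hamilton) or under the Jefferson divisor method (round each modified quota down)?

Hamilton: E 9, H 12, B 11, C 3.
Jefferson: E 8, H 13, B 11, C 3.
H gets 12 under Hamilton and 13 under Jefferson.

Jefferson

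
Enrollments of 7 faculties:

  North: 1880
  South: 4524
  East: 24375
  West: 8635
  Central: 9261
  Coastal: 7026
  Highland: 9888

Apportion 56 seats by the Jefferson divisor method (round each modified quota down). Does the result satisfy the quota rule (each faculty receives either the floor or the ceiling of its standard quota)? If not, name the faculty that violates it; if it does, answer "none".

East

Standard quotas: North 1.605, South 3.863, East 20.811, West 7.373, Central 7.907, Coastal 5.999, Highland 8.442.
Jefferson allocation: North 1, South 4, East 22, West 7, Central 8, Coastal 6, Highland 8.
East has quota 20.811 (lower 20, upper 21) but receives 22 — outside the quota interval.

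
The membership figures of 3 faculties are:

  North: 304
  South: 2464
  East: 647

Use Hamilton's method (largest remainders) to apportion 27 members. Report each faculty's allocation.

The standard divisor is 3415/27 ≈ 126.481.
Standard quotas: North 2.404, South 19.481, East 5.115.
Lower quotas: North 2, South 19, East 5 (sum 26, leaving 1 seat).
Remainders in descending order: South 0.481, North 0.404, East 0.115.
Largest remainder: South receives the extra seat.

North=2, South=20, East=5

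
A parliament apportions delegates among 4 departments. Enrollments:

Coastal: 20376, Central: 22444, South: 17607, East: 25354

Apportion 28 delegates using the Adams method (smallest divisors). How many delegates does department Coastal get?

Standard divisor 85781/28 ≈ 3063.607; standard quotas: Coastal 6.651, Central 7.326, South 5.747, East 8.276.
Rounding up gives 7, 8, 6, 9 = 30 seats, so the divisor must be adjusted.
With modified divisor 3300: modified quotas Coastal 6.175, Central 6.801, South 5.335, East 7.683.
Rounding up: Coastal 7, Central 7, South 6, East 8 (total 28).
Coastal receives 7.

7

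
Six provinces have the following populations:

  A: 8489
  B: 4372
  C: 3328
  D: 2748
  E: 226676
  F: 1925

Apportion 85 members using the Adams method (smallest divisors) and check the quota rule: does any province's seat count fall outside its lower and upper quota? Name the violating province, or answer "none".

Standard quotas: A 2.915, B 1.501, C 1.143, D 0.944, E 77.836, F 0.661.
Adams allocation: A 3, B 2, C 2, D 1, E 76, F 1.
E has quota 77.836 (lower 77, upper 78) but receives 76 — outside the quota interval.

E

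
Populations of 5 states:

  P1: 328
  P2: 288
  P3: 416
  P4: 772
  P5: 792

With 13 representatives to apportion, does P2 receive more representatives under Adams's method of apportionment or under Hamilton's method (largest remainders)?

Adams: P1 2, P2 2, P3 2, P4 3, P5 4.
Hamilton: P1 2, P2 1, P3 2, P4 4, P5 4.
P2 gets 2 under Adams and 1 under Hamilton.

Adams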